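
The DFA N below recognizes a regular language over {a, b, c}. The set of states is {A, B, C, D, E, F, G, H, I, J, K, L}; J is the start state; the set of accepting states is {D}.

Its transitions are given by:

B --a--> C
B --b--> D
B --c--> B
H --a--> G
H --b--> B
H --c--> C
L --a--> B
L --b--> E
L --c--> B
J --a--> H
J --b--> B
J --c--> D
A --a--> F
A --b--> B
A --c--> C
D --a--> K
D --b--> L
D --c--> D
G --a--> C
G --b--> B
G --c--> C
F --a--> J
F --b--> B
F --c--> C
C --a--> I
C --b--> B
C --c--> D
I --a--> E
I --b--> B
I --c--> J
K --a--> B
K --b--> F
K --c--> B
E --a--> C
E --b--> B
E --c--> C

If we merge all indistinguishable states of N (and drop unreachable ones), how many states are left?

6

States {A} cannot be reached from the start state, so discard them.
Start with accepting vs non-accepting: {D} | {B,C,E,F,G,H,I,J,K,L}.
Split {B,C,E,F,G,H,I,J,K,L} by δ(·,b) → {C,E,F,G,H,I,J,K,L} and {B}.
Refine {C,E,F,G,H,I,J,K,L} on symbol a: members go to different blocks, giving {C,E,F,G,H,I,J} and {K,L}.
Refine {C,E,F,G,H,I,J} on symbol c: members go to different blocks, giving {E,F,G,H,I} and {C,J}.
Refine {E,F,G,H,I} on symbol a: members go to different blocks, giving {E,F,G} and {H,I}.
The partition is now stable with 6 blocks: {D} | {E,F,G} | {B} | {K,L} | {C,J} | {H,I}.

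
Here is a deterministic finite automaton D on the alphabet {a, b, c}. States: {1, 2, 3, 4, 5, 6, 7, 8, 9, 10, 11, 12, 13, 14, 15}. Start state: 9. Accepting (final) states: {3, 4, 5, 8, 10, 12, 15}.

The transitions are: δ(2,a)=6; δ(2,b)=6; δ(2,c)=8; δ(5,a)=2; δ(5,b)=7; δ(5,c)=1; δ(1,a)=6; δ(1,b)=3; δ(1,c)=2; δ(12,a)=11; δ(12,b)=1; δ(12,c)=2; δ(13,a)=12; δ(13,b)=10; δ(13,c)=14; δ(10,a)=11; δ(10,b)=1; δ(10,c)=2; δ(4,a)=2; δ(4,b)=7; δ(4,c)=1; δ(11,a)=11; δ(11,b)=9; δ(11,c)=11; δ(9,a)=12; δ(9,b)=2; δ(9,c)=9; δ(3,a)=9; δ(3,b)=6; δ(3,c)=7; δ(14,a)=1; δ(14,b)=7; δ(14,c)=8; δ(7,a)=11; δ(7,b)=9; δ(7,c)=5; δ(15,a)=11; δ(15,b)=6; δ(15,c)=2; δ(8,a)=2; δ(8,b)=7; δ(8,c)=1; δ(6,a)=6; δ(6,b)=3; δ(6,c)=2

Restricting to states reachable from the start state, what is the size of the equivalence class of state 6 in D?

2

States {4,10,13,14,15} cannot be reached from the start state, so discard them.
Start with accepting vs non-accepting: {3,5,8,12} | {1,2,6,7,9,11}.
On input a, block {1,2,6,7,9,11} splits into {1,2,6,7,11} and {9}.
Refine {3,5,8,12} on symbol a: members go to different blocks, giving {5,8,12} and {3}.
On input b, block {1,2,6,7,11} splits into {1,6} and {7,11} and {2}.
Split {5,8,12} by δ(·,a) → {5,8} and {12}.
On input c, block {7,11} splits into {7} and {11}.
Stable partition: {5,8} | {1,6} | {9} | {3} | {7} | {2} | {12} | {11} — 8 equivalence classes.
State 6 belongs to the block {1,6}, which has 2 states.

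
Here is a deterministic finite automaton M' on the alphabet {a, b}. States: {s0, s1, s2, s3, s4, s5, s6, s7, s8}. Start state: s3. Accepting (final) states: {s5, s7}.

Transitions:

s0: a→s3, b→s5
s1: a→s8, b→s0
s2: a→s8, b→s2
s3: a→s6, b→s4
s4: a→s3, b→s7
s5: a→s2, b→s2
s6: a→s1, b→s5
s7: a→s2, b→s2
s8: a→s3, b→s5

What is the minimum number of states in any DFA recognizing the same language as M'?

Every state is reachable, so we keep all 9.
Start with accepting vs non-accepting: {s5,s7} | {s0,s1,s2,s3,s4,s6,s8}.
On input b, block {s0,s1,s2,s3,s4,s6,s8} splits into {s0,s4,s6,s8} and {s1,s2,s3}.
Refine {s1,s2,s3} on symbol b: members go to different blocks, giving {s1,s3} and {s2}.
Stable partition: {s5,s7} | {s0,s4,s6,s8} | {s1,s3} | {s2} — 4 equivalence classes.

4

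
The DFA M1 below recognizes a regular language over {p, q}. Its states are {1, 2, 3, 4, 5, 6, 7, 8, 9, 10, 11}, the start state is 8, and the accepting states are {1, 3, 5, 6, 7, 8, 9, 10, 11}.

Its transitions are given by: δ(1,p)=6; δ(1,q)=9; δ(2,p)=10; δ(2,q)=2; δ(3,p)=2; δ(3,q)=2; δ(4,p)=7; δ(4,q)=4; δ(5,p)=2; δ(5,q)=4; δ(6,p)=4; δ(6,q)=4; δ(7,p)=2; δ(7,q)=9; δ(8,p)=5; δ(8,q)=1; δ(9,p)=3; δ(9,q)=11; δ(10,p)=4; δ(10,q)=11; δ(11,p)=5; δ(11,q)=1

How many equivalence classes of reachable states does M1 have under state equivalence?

4

P0 = {1,3,5,6,7,8,9,10,11} | {2,4}.
On input p, block {1,3,5,6,7,8,9,10,11} splits into {3,5,6,7,10} and {1,8,9,11}.
On input q, block {3,5,6,7,10} splits into {3,5,6} and {7,10}.
No further refinement is possible. Final partition (4 blocks): {3,5,6} | {2,4} | {1,8,9,11} | {7,10}.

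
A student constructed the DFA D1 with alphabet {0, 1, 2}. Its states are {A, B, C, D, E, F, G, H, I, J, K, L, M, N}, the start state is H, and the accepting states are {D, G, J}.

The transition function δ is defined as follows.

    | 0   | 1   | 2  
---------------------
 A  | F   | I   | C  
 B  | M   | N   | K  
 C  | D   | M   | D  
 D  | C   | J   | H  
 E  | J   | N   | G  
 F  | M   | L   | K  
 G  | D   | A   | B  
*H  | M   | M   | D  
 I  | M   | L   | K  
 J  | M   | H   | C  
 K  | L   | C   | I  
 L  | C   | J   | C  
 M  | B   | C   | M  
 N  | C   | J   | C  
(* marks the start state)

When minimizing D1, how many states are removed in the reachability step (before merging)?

No path from H leads to A, E, F, G; the other 10 states are all reachable.

4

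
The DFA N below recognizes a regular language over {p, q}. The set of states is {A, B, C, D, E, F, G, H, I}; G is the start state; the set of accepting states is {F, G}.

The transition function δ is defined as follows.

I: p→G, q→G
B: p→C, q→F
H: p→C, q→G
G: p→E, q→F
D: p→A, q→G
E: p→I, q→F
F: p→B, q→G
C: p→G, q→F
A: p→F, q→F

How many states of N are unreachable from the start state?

BFS from G reaches {B, C, E, F, G, I}; the 3 state(s) A, D, H are never visited.

3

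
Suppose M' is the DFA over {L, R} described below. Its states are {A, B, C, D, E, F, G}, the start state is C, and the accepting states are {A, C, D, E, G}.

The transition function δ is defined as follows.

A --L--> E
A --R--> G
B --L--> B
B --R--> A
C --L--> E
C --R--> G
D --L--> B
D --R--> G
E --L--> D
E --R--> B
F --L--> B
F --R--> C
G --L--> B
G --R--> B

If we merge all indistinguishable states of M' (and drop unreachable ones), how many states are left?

States {F} cannot be reached from the start state, so discard them.
Start with accepting vs non-accepting: {A,C,D,E,G} | {B}.
Refine {A,C,D,E,G} on symbol L: members go to different blocks, giving {A,C,E} and {D,G}.
On input L, block {A,C,E} splits into {A,C} and {E}.
Split {D,G} by δ(·,R) → {D} and {G}.
Stable partition: {A,C} | {B} | {D} | {E} | {G} — 5 equivalence classes.

5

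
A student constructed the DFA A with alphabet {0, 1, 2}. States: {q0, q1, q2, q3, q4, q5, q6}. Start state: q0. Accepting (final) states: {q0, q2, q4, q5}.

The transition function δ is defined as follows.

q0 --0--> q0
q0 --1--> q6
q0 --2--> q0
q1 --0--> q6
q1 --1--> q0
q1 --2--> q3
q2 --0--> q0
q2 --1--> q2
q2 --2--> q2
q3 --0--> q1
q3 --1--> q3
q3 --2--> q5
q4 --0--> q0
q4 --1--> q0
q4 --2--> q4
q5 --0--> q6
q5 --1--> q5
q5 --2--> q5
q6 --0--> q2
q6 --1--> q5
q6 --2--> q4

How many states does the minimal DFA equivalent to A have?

5

First remove the unreachable states {q1,q3}; 5 states remain.
P0 = {q0,q2,q4,q5} | {q6}.
Refine {q0,q2,q4,q5} on symbol 0: members go to different blocks, giving {q0,q2,q4} and {q5}.
Split {q0,q2,q4} by δ(·,1) → {q2,q4} and {q0}.
Refine {q2,q4} on symbol 1: members go to different blocks, giving {q2} and {q4}.
The partition is now stable with 5 blocks: {q2} | {q6} | {q5} | {q0} | {q4}.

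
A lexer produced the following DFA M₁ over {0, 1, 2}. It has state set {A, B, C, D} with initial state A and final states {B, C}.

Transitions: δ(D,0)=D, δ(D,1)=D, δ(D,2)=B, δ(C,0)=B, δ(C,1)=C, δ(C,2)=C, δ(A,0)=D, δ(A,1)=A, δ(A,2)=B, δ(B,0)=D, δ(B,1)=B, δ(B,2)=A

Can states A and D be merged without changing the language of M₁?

Yes

First remove the unreachable states {C}; 3 states remain.
P0 = {B} | {A,D}.
Stable partition: {B} | {A,D} — 2 equivalence classes.
A and D lie in the same block of the stable partition, so they are equivalent — no string distinguishes them.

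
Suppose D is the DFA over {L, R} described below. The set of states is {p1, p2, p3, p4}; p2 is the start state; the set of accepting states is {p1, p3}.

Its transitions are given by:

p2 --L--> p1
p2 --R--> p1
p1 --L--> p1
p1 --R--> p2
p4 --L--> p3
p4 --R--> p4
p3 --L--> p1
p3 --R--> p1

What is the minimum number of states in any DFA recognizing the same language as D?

Reachable states from the start: {p1,p2}. Unreachable: {p3,p4} — drop them.
P0 = {p1} | {p2}.
No further refinement is possible. Final partition (2 blocks): {p1} | {p2}.

2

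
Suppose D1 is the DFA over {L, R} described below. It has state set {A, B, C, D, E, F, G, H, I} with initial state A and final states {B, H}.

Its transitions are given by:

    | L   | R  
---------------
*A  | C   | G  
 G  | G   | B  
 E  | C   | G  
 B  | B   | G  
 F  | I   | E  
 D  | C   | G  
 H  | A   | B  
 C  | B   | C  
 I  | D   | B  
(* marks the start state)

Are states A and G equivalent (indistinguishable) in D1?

No

First remove the unreachable states {D,E,F,H,I}; 4 states remain.
Start with accepting vs non-accepting: {B} | {A,C,G}.
Split {A,C,G} by δ(·,L) → {A,G} and {C}.
Refine {A,G} on symbol L: members go to different blocks, giving {A} and {G}.
Stable partition: {B} | {A} | {C} | {G} — 4 equivalence classes.
A and G end up in different blocks, so they are distinguishable. For instance, the string 'R' is accepted from only G.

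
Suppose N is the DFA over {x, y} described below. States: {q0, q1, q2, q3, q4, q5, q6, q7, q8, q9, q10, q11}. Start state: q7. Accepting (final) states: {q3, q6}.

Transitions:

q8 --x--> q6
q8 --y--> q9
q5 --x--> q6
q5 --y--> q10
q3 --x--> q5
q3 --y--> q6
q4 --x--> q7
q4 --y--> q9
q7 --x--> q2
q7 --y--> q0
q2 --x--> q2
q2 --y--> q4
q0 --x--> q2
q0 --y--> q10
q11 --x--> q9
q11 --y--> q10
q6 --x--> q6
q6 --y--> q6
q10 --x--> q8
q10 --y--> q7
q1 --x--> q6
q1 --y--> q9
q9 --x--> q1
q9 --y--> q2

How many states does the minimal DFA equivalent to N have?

States {q3,q5,q11} cannot be reached from the start state, so discard them.
Start with accepting vs non-accepting: {q6} | {q0,q1,q2,q4,q7,q8,q9,q10}.
Refine {q0,q1,q2,q4,q7,q8,q9,q10} on symbol x: members go to different blocks, giving {q0,q2,q4,q7,q9,q10} and {q1,q8}.
Refine {q0,q2,q4,q7,q9,q10} on symbol x: members go to different blocks, giving {q0,q2,q4,q7} and {q9,q10}.
Split {q0,q2,q4,q7} by δ(·,y) → {q0,q4} and {q2,q7}.
The partition is now stable with 5 blocks: {q6} | {q0,q4} | {q1,q8} | {q9,q10} | {q2,q7}.

5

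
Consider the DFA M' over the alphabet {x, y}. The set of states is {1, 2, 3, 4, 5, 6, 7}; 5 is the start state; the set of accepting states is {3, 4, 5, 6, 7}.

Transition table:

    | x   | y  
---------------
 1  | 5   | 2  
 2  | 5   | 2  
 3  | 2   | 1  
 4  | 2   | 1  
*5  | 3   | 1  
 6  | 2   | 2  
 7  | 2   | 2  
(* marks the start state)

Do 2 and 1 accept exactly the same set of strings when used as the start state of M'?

Yes

Reachable states from the start: {1,2,3,5}. Unreachable: {4,6,7} — drop them.
Initial partition by acceptance: {3,5} | {1,2}.
Refine {3,5} on symbol x: members go to different blocks, giving {3} and {5}.
No further refinement is possible. Final partition (3 blocks): {3} | {1,2} | {5}.
2 and 1 lie in the same block of the stable partition, so they are equivalent — no string distinguishes them.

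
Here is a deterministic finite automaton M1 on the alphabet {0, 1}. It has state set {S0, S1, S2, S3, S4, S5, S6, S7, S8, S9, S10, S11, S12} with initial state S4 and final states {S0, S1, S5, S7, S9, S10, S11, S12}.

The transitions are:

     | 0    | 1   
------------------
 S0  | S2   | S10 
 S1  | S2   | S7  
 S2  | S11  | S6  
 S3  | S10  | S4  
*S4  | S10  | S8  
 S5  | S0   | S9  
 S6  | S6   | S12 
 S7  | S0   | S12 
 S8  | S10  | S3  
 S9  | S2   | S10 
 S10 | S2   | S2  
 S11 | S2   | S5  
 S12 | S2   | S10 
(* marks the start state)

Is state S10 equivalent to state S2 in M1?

Reachable states from the start: {S0,S2,S3,S4,S5,S6,S8,S9,S10,S11,S12}. Unreachable: {S1,S7} — drop them.
P0 = {S0,S5,S9,S10,S11,S12} | {S2,S3,S4,S6,S8}.
Refine {S0,S5,S9,S10,S11,S12} on symbol 0: members go to different blocks, giving {S0,S9,S10,S11,S12} and {S5}.
Split {S0,S9,S10,S11,S12} by δ(·,1) → {S0,S9,S12} and {S10} and {S11}.
Split {S2,S3,S4,S6,S8} by δ(·,0) → {S3,S4,S8} and {S2} and {S6}.
The partition is now stable with 7 blocks: {S0,S9,S12} | {S3,S4,S8} | {S5} | {S10} | {S11} | {S2} | {S6}.
S10 and S2 end up in different blocks, so they are distinguishable. For instance, the string 'ε' is accepted from only S10.

No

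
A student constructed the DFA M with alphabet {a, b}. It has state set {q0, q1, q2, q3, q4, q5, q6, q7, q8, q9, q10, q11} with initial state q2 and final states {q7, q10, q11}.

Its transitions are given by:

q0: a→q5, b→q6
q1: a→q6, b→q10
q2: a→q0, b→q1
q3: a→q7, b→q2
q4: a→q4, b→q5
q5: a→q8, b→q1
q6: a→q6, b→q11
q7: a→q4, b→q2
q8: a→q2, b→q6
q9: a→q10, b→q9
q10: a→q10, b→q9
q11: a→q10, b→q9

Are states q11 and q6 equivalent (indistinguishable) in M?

First remove the unreachable states {q3,q4,q7}; 9 states remain.
Initial partition by acceptance: {q10,q11} | {q0,q1,q2,q5,q6,q8,q9}.
On input a, block {q0,q1,q2,q5,q6,q8,q9} splits into {q0,q1,q2,q5,q6,q8} and {q9}.
On input b, block {q0,q1,q2,q5,q6,q8} splits into {q0,q2,q5,q8} and {q1,q6}.
The partition is now stable with 4 blocks: {q10,q11} | {q0,q2,q5,q8} | {q9} | {q1,q6}.
q11 and q6 end up in different blocks, so they are distinguishable. For instance, the string 'ε' is accepted from only q11.

No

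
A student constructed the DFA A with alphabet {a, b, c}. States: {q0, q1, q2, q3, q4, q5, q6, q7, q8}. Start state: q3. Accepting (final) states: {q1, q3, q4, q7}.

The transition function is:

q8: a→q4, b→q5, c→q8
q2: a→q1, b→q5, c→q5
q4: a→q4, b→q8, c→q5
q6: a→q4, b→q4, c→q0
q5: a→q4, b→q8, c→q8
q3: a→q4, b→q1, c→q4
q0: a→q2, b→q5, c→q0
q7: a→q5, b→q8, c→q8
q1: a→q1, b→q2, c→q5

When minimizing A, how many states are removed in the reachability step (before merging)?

3

No path from q3 leads to q0, q6, q7; the other 6 states are all reachable.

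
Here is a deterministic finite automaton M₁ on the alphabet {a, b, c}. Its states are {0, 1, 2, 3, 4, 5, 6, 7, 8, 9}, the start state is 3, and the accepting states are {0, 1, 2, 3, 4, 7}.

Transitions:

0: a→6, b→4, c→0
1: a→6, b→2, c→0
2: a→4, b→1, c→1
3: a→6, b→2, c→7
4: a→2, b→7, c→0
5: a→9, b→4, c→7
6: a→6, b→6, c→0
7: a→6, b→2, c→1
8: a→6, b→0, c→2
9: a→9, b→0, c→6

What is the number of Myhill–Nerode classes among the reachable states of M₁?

Reachable states from the start: {0,1,2,3,4,6,7}. Unreachable: {5,8,9} — drop them.
Initial partition by acceptance: {0,1,2,3,4,7} | {6}.
On input a, block {0,1,2,3,4,7} splits into {0,1,3,7} and {2,4}.
No further refinement is possible. Final partition (3 blocks): {0,1,3,7} | {6} | {2,4}.

3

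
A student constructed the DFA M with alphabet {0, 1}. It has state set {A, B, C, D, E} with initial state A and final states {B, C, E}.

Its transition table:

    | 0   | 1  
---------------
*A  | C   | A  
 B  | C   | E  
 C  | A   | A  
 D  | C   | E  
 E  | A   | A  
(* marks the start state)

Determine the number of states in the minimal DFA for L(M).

Reachable states from the start: {A,C}. Unreachable: {B,D,E} — drop them.
P0 = {C} | {A}.
Stable partition: {C} | {A} — 2 equivalence classes.

2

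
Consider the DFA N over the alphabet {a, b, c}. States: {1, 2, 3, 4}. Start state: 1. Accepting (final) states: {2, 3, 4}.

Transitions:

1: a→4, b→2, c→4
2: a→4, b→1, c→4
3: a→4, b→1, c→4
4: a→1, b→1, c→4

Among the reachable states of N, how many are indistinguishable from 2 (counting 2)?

First remove the unreachable states {3}; 3 states remain.
Start with accepting vs non-accepting: {2,4} | {1}.
On input a, block {2,4} splits into {2} and {4}.
Stable partition: {2} | {1} | {4} — 3 equivalence classes.
State 2 belongs to the block {2}, which has 1 states.

1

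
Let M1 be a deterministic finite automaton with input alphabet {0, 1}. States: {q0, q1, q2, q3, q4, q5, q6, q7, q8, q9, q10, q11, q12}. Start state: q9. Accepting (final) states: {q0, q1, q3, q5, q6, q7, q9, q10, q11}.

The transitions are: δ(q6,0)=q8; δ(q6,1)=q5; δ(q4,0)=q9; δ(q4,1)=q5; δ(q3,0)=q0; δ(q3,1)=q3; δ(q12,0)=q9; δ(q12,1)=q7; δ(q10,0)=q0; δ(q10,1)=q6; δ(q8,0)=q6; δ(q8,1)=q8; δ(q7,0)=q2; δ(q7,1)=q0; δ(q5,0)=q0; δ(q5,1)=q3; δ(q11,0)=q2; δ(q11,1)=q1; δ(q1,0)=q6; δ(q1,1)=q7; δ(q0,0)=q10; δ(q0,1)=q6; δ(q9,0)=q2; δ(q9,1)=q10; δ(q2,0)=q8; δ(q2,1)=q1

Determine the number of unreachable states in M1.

3

Starting at q9 and following transitions, the reachable set is {q0, q1, q2, q3, q5, q6, q7, q8, q9, q10}. That leaves q4, q11, q12 unreachable — 3 in total.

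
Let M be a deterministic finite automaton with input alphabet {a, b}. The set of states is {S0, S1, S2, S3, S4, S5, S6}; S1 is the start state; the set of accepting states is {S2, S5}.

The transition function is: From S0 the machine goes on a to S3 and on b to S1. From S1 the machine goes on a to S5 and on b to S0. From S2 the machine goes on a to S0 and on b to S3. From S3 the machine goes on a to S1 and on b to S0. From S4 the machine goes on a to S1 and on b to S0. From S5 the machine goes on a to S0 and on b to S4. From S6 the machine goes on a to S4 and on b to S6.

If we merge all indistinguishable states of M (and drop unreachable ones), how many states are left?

States {S2,S6} cannot be reached from the start state, so discard them.
Start with accepting vs non-accepting: {S5} | {S0,S1,S3,S4}.
Refine {S0,S1,S3,S4} on symbol a: members go to different blocks, giving {S0,S3,S4} and {S1}.
On input a, block {S0,S3,S4} splits into {S3,S4} and {S0}.
No further refinement is possible. Final partition (4 blocks): {S5} | {S3,S4} | {S1} | {S0}.

4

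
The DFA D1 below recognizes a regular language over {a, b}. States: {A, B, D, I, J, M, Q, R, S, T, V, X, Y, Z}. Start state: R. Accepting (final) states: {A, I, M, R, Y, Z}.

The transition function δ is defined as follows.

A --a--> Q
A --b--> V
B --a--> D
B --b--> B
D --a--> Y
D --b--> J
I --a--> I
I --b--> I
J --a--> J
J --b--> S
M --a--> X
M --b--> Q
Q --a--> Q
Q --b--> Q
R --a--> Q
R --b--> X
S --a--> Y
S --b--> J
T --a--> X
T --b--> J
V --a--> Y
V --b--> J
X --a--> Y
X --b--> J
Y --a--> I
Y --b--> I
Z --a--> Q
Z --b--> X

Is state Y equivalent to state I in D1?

Reachable states from the start: {I,J,Q,R,S,X,Y}. Unreachable: {A,B,D,M,T,V,Z} — drop them.
Start with accepting vs non-accepting: {I,R,Y} | {J,Q,S,X}.
Split {I,R,Y} by δ(·,a) → {I,Y} and {R}.
Split {J,Q,S,X} by δ(·,a) → {J,Q} and {S,X}.
Split {J,Q} by δ(·,b) → {J} and {Q}.
The partition is now stable with 5 blocks: {I,Y} | {J} | {R} | {S,X} | {Q}.
Y and I lie in the same block of the stable partition, so they are equivalent — no string distinguishes them.

Yes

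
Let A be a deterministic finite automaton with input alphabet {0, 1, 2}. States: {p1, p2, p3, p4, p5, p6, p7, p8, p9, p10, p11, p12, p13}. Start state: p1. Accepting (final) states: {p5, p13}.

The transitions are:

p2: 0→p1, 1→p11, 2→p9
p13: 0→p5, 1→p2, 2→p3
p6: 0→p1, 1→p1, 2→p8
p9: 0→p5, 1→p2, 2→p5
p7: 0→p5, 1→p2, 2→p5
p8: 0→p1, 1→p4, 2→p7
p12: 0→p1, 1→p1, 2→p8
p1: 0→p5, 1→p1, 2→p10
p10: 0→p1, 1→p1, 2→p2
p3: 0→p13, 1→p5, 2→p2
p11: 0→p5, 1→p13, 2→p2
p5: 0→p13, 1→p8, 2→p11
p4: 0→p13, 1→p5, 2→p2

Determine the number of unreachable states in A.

Starting at p1 and following transitions, the reachable set is {p1, p2, p3, p4, p5, p7, p8, p9, p10, p11, p13}. That leaves p6, p12 unreachable — 2 in total.

2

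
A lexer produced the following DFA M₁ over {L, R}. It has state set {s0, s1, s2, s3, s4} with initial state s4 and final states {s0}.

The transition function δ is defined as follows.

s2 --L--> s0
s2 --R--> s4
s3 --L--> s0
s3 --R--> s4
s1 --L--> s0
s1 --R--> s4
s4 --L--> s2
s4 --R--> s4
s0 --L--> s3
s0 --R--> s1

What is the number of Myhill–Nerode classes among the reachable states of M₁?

3

Every state is reachable, so we keep all 5.
Initial partition by acceptance: {s0} | {s1,s2,s3,s4}.
Refine {s1,s2,s3,s4} on symbol L: members go to different blocks, giving {s1,s2,s3} and {s4}.
No further refinement is possible. Final partition (3 blocks): {s0} | {s1,s2,s3} | {s4}.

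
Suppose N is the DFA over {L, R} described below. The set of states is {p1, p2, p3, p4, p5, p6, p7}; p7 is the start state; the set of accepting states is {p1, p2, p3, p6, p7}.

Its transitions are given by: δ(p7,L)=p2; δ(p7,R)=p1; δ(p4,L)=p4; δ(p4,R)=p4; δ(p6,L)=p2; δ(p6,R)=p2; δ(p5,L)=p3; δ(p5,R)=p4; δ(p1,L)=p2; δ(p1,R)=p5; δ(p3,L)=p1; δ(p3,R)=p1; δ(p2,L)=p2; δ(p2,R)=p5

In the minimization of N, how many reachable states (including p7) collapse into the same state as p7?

2

States {p6} cannot be reached from the start state, so discard them.
Initial partition by acceptance: {p1,p2,p3,p7} | {p4,p5}.
Split {p1,p2,p3,p7} by δ(·,R) → {p1,p2} and {p3,p7}.
Split {p4,p5} by δ(·,L) → {p4} and {p5}.
The partition is now stable with 4 blocks: {p1,p2} | {p4} | {p3,p7} | {p5}.
The equivalence class containing p7 is {p3,p7}, of size 2.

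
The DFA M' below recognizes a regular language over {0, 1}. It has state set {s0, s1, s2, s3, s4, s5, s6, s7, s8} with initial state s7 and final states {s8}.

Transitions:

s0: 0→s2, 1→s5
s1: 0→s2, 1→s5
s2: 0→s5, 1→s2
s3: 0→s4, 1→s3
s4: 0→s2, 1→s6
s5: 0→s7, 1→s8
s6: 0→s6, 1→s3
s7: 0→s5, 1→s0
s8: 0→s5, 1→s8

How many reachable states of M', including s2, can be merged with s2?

1

States {s1,s3,s4,s6} cannot be reached from the start state, so discard them.
Start with accepting vs non-accepting: {s8} | {s0,s2,s5,s7}.
On input 1, block {s0,s2,s5,s7} splits into {s0,s2,s7} and {s5}.
On input 0, block {s0,s2,s7} splits into {s2,s7} and {s0}.
On input 1, block {s2,s7} splits into {s2} and {s7}.
The partition is now stable with 5 blocks: {s8} | {s2} | {s5} | {s0} | {s7}.
State s2 belongs to the block {s2}, which has 1 states.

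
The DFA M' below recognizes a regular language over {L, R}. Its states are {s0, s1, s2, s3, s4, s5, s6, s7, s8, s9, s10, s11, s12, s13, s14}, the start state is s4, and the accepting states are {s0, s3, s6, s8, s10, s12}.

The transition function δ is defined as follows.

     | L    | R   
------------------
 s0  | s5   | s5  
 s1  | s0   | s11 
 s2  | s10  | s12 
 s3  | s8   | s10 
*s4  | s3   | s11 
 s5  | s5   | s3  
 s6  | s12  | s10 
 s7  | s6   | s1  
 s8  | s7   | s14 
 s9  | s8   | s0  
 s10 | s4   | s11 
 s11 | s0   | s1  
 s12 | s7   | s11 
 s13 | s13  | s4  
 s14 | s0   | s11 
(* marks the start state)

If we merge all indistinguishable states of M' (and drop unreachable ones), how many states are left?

States {s2,s9,s13} cannot be reached from the start state, so discard them.
P0 = {s0,s3,s6,s8,s10,s12} | {s1,s4,s5,s7,s11,s14}.
Split {s0,s3,s6,s8,s10,s12} by δ(·,L) → {s0,s8,s10,s12} and {s3,s6}.
Refine {s1,s4,s5,s7,s11,s14} on symbol L: members go to different blocks, giving {s1,s11,s14} and {s4,s7} and {s5}.
Refine {s0,s8,s10,s12} on symbol L: members go to different blocks, giving {s8,s10,s12} and {s0}.
No further refinement is possible. Final partition (6 blocks): {s8,s10,s12} | {s1,s11,s14} | {s3,s6} | {s4,s7} | {s5} | {s0}.

6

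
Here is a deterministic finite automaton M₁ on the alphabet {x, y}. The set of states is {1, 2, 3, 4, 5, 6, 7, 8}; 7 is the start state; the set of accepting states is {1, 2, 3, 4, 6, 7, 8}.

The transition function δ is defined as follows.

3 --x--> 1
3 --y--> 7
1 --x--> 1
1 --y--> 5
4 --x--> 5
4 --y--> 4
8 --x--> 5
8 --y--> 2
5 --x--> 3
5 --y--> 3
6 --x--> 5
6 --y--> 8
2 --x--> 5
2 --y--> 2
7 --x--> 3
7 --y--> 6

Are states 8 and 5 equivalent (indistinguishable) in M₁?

First remove the unreachable states {4}; 7 states remain.
Start with accepting vs non-accepting: {1,2,3,6,7,8} | {5}.
Split {1,2,3,6,7,8} by δ(·,x) → {1,3,7} and {2,6,8}.
On input y, block {1,3,7} splits into {1} and {3} and {7}.
No further refinement is possible. Final partition (5 blocks): {1} | {5} | {2,6,8} | {3} | {7}.
8 and 5 end up in different blocks, so they are distinguishable. For instance, the string 'ε' is accepted from only 8.

No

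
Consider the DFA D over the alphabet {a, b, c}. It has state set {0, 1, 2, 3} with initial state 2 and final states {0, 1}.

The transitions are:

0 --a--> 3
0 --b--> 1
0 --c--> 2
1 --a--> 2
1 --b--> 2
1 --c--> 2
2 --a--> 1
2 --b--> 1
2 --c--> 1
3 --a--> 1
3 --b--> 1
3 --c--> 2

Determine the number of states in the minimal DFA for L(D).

States {0,3} cannot be reached from the start state, so discard them.
Initial partition by acceptance: {1} | {2}.
The partition is now stable with 2 blocks: {1} | {2}.

2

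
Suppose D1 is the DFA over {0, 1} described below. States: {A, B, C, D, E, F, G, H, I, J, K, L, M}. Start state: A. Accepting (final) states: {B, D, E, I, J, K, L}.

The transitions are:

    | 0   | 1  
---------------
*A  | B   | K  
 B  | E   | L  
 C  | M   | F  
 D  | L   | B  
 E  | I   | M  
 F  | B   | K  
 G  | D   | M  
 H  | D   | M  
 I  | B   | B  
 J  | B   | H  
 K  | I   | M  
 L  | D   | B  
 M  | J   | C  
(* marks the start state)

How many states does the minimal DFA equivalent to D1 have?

9

First remove the unreachable states {G}; 12 states remain.
Initial partition by acceptance: {B,D,E,I,J,K,L} | {A,C,F,H,M}.
On input 1, block {B,D,E,I,J,K,L} splits into {B,D,I,L} and {E,J,K}.
On input 0, block {B,D,I,L} splits into {D,I,L} and {B}.
On input 0, block {D,I,L} splits into {D,L} and {I}.
Split {A,C,F,H,M} by δ(·,0) → {A,F} and {C} and {H} and {M}.
Split {E,J,K} by δ(·,0) → {E,K} and {J}.
No further refinement is possible. Final partition (9 blocks): {D,L} | {A,F} | {E,K} | {B} | {I} | {C} | {H} | {M} | {J}.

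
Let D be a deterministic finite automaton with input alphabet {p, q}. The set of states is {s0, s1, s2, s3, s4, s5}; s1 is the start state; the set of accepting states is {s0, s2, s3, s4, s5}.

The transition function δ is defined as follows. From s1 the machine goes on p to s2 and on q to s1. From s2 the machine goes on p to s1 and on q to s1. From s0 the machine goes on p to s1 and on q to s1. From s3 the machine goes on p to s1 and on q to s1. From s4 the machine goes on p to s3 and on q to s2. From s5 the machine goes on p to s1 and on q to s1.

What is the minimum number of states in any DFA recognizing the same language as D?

2

States {s0,s3,s4,s5} cannot be reached from the start state, so discard them.
Start with accepting vs non-accepting: {s2} | {s1}.
Stable partition: {s2} | {s1} — 2 equivalence classes.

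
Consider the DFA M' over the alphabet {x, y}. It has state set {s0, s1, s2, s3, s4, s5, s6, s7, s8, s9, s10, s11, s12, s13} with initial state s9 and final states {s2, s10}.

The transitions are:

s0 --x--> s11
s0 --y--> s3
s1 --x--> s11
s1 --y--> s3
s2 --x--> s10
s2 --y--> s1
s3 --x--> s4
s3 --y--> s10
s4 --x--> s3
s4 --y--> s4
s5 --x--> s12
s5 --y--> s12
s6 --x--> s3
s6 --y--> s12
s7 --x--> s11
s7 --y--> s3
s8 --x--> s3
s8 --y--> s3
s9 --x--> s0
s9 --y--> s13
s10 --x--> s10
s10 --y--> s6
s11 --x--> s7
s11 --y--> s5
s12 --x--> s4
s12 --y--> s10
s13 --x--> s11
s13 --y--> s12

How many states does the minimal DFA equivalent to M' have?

States {s1,s2,s8} cannot be reached from the start state, so discard them.
Initial partition by acceptance: {s10} | {s0,s3,s4,s5,s6,s7,s9,s11,s12,s13}.
Refine {s0,s3,s4,s5,s6,s7,s9,s11,s12,s13} on symbol y: members go to different blocks, giving {s0,s4,s5,s6,s7,s9,s11,s13} and {s3,s12}.
On input x, block {s0,s4,s5,s6,s7,s9,s11,s13} splits into {s0,s7,s9,s11,s13} and {s4,s5,s6}.
Split {s0,s7,s9,s11,s13} by δ(·,y) → {s0,s7,s13} and {s9} and {s11}.
Split {s4,s5,s6} by δ(·,y) → {s5,s6} and {s4}.
Stable partition: {s10} | {s0,s7,s13} | {s3,s12} | {s5,s6} | {s9} | {s11} | {s4} — 7 equivalence classes.

7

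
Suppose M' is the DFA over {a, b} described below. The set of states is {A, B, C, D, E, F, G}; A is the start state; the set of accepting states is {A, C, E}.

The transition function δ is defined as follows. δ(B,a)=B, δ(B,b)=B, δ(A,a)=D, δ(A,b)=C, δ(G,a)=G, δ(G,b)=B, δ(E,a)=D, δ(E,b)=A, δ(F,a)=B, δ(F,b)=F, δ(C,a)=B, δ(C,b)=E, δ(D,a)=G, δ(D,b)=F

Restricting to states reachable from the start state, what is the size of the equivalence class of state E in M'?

All states are reachable from the start state.
Start with accepting vs non-accepting: {A,C,E} | {B,D,F,G}.
No further refinement is possible. Final partition (2 blocks): {A,C,E} | {B,D,F,G}.
The equivalence class containing E is {A,C,E}, of size 3.

3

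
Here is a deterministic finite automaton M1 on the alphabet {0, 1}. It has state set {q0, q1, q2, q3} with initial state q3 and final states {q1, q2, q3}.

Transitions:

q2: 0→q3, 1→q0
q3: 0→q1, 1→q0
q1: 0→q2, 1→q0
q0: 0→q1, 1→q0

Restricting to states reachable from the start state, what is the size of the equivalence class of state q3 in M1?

3

Every state is reachable, so we keep all 4.
Start with accepting vs non-accepting: {q1,q2,q3} | {q0}.
The partition is now stable with 2 blocks: {q1,q2,q3} | {q0}.
State q3 belongs to the block {q1,q2,q3}, which has 3 states.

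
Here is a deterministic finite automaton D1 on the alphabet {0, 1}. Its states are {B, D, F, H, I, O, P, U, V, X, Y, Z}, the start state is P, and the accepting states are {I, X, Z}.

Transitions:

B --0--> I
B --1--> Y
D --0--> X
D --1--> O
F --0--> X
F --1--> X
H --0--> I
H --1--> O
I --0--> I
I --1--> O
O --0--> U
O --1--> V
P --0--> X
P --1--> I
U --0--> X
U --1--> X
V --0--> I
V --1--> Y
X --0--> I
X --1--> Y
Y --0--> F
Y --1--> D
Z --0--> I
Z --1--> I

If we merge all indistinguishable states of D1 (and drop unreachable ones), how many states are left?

First remove the unreachable states {B,H,Z}; 9 states remain.
Initial partition by acceptance: {I,X} | {D,F,O,P,U,V,Y}.
Refine {D,F,O,P,U,V,Y} on symbol 0: members go to different blocks, giving {D,F,P,U,V} and {O,Y}.
Split {D,F,P,U,V} by δ(·,1) → {F,P,U} and {D,V}.
No further refinement is possible. Final partition (4 blocks): {I,X} | {F,P,U} | {O,Y} | {D,V}.

4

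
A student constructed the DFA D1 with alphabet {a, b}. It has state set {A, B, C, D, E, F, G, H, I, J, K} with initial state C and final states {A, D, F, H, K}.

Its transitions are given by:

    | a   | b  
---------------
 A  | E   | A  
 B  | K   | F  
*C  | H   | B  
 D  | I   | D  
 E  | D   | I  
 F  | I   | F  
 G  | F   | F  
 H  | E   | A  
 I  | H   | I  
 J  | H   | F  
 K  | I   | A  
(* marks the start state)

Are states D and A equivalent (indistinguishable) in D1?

Yes

States {G,J} cannot be reached from the start state, so discard them.
Initial partition by acceptance: {A,D,F,H,K} | {B,C,E,I}.
Refine {B,C,E,I} on symbol b: members go to different blocks, giving {C,E,I} and {B}.
Refine {C,E,I} on symbol b: members go to different blocks, giving {E,I} and {C}.
No further refinement is possible. Final partition (4 blocks): {A,D,F,H,K} | {E,I} | {B} | {C}.
D and A lie in the same block of the stable partition, so they are equivalent — no string distinguishes them.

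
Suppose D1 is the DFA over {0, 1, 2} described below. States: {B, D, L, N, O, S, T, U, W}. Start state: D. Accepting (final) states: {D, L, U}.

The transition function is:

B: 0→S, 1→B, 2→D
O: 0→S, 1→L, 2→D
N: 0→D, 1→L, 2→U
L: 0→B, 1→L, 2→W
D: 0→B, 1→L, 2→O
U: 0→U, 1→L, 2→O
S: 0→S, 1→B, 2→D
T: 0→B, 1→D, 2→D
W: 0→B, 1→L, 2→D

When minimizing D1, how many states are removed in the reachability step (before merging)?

3

No path from D leads to N, T, U; the other 6 states are all reachable.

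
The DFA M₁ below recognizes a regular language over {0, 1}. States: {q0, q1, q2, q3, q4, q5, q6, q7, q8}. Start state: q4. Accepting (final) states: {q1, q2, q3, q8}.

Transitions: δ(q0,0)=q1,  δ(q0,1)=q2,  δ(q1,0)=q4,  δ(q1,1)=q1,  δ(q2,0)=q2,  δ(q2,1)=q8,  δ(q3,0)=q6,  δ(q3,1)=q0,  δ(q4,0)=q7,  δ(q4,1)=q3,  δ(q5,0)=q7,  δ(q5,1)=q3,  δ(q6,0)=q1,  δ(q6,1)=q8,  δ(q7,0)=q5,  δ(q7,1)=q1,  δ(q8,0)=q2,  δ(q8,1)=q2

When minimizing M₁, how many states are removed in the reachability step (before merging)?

Every one of the 9 states is reachable from q4.

0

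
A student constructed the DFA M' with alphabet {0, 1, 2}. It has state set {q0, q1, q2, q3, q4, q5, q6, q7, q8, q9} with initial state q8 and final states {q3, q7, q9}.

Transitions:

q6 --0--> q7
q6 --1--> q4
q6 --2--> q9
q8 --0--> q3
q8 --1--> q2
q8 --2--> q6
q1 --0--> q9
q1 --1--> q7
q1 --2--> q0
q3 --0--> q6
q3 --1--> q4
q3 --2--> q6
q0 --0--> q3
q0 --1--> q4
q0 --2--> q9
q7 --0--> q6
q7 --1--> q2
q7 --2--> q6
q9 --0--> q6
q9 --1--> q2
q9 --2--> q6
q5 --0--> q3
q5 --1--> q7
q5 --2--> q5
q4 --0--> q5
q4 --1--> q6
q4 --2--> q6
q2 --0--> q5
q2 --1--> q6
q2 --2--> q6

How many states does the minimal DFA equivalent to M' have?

5

First remove the unreachable states {q0,q1}; 8 states remain.
P0 = {q3,q7,q9} | {q2,q4,q5,q6,q8}.
Split {q2,q4,q5,q6,q8} by δ(·,0) → {q5,q6,q8} and {q2,q4}.
Split {q5,q6,q8} by δ(·,1) → {q6,q8} and {q5}.
Split {q6,q8} by δ(·,2) → {q6} and {q8}.
No further refinement is possible. Final partition (5 blocks): {q3,q7,q9} | {q6} | {q2,q4} | {q5} | {q8}.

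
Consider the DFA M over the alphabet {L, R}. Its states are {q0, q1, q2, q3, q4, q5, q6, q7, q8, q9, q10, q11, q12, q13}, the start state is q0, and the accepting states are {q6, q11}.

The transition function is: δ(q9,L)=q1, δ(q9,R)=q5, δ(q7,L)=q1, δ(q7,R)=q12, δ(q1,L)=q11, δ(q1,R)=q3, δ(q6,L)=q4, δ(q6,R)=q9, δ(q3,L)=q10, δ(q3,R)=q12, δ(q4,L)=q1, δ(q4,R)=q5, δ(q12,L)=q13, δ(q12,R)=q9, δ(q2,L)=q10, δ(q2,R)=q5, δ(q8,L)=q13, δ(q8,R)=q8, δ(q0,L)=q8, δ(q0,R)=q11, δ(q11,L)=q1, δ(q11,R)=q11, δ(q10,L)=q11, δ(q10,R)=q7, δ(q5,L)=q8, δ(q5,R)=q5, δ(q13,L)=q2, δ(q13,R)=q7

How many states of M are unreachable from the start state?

2

Starting at q0 and following transitions, the reachable set is {q0, q1, q2, q3, q5, q7, q8, q9, q10, q11, q12, q13}. That leaves q4, q6 unreachable — 2 in total.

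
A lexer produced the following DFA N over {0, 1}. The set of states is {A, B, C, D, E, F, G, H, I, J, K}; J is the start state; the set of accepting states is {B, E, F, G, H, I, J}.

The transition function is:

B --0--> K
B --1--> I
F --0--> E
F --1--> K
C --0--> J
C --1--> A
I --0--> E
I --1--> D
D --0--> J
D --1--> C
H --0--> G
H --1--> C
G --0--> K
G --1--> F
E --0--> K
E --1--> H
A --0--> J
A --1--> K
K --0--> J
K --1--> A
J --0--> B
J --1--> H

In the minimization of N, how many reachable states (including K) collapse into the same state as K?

4

All states are reachable from the start state.
P0 = {B,E,F,G,H,I,J} | {A,C,D,K}.
Split {B,E,F,G,H,I,J} by δ(·,0) → {F,H,I,J} and {B,E,G}.
On input 1, block {F,H,I,J} splits into {F,H,I} and {J}.
Stable partition: {F,H,I} | {A,C,D,K} | {B,E,G} | {J} — 4 equivalence classes.
State K belongs to the block {A,C,D,K}, which has 4 states.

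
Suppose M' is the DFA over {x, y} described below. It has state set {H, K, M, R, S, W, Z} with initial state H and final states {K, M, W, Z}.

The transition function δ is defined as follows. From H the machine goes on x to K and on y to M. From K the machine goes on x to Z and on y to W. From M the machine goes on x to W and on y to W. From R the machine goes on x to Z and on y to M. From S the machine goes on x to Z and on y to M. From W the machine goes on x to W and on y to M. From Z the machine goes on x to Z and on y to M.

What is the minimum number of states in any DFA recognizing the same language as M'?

Reachable states from the start: {H,K,M,W,Z}. Unreachable: {R,S} — drop them.
Start with accepting vs non-accepting: {K,M,W,Z} | {H}.
Stable partition: {K,M,W,Z} | {H} — 2 equivalence classes.

2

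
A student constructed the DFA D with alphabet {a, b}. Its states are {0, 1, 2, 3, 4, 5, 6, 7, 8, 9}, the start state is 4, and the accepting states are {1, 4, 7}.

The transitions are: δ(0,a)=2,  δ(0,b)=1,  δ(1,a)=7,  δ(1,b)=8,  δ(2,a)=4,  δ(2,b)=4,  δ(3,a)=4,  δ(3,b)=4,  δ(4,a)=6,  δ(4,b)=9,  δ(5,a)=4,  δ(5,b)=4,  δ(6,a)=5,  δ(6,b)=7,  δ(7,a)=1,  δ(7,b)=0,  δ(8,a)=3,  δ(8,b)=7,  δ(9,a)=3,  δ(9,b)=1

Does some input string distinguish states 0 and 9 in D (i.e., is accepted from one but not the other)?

All states are reachable from the start state.
P0 = {1,4,7} | {0,2,3,5,6,8,9}.
On input a, block {1,4,7} splits into {1,7} and {4}.
On input a, block {0,2,3,5,6,8,9} splits into {0,6,8,9} and {2,3,5}.
No further refinement is possible. Final partition (4 blocks): {1,7} | {0,6,8,9} | {4} | {2,3,5}.
0 and 9 lie in the same block of the stable partition, so they are equivalent — no string distinguishes them.

No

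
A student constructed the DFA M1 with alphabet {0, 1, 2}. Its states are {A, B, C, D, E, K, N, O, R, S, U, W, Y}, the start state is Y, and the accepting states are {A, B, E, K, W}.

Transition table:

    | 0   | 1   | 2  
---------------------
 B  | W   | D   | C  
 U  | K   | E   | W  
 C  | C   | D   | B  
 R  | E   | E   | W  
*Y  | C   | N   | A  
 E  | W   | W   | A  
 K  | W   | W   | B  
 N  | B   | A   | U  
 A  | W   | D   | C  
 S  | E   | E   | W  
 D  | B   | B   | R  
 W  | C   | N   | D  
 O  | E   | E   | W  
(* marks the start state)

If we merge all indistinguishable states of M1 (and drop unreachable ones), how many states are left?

First remove the unreachable states {O,S}; 11 states remain.
P0 = {A,B,E,K,W} | {C,D,N,R,U,Y}.
On input 0, block {A,B,E,K,W} splits into {A,B,E,K} and {W}.
Split {A,B,E,K} by δ(·,1) → {E,K} and {A,B}.
Split {C,D,N,R,U,Y} by δ(·,0) → {D,N} and {R,U} and {C,Y}.
The partition is now stable with 6 blocks: {E,K} | {D,N} | {W} | {A,B} | {R,U} | {C,Y}.

6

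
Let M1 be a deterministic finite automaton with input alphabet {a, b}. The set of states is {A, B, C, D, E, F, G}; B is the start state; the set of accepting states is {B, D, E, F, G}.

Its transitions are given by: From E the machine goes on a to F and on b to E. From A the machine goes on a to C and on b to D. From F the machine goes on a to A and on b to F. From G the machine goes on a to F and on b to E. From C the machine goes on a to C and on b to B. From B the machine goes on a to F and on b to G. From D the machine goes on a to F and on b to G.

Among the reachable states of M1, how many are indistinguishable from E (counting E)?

Initial partition by acceptance: {B,D,E,F,G} | {A,C}.
On input a, block {B,D,E,F,G} splits into {B,D,E,G} and {F}.
Stable partition: {B,D,E,G} | {A,C} | {F} — 3 equivalence classes.
The equivalence class containing E is {B,D,E,G}, of size 4.

4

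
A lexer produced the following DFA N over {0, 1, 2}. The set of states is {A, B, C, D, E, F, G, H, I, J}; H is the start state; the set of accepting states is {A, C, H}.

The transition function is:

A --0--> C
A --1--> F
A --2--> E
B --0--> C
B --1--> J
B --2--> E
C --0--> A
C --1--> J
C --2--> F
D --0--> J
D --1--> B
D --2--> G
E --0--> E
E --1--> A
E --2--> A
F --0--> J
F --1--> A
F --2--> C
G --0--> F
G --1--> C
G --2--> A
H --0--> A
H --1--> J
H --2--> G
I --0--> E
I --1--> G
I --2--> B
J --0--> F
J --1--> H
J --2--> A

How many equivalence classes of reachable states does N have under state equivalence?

2

States {B,D,I} cannot be reached from the start state, so discard them.
P0 = {A,C,H} | {E,F,G,J}.
The partition is now stable with 2 blocks: {A,C,H} | {E,F,G,J}.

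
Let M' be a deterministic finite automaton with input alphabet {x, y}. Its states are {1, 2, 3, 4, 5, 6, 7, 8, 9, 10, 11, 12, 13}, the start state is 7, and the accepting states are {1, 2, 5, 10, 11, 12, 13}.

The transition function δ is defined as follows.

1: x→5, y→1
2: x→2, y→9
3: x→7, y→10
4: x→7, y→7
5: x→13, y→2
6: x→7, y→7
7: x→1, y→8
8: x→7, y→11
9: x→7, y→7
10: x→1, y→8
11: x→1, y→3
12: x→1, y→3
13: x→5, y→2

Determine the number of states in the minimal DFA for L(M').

7

States {4,6,12} cannot be reached from the start state, so discard them.
Start with accepting vs non-accepting: {1,2,5,10,11,13} | {3,7,8,9}.
Split {1,2,5,10,11,13} by δ(·,y) → {1,5,13} and {2,10,11}.
On input y, block {1,5,13} splits into {5,13} and {1}.
Refine {3,7,8,9} on symbol x: members go to different blocks, giving {3,8,9} and {7}.
Split {3,8,9} by δ(·,y) → {3,8} and {9}.
On input x, block {2,10,11} splits into {10,11} and {2}.
Stable partition: {5,13} | {3,8} | {10,11} | {1} | {7} | {9} | {2} — 7 equivalence classes.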